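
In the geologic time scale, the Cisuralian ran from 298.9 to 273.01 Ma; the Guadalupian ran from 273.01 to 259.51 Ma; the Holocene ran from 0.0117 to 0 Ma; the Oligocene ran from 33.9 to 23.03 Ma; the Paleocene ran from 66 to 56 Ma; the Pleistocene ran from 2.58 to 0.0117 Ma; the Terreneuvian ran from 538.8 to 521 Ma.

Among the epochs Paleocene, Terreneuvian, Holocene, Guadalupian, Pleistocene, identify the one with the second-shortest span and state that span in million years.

Pleistocene, 2.5683 million years

Durations: Paleocene 10; Terreneuvian 17.8; Holocene 0.0117; Guadalupian 13.5; Pleistocene 2.5683 Myr.
Sorted shortest-first: Holocene (0.0117), Pleistocene (2.5683), Paleocene (10), Guadalupian (13.5), Terreneuvian (17.8).
The second shortest is Pleistocene at 2.5683 Myr.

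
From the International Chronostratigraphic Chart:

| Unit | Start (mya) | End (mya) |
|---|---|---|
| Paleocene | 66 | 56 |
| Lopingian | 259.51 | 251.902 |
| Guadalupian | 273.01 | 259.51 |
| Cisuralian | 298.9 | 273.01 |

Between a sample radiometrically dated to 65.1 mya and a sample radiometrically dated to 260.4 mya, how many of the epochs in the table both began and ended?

1

260.4 Ma sits inside the Guadalupian (273.01–259.51) and 65.1 Ma inside the Paleocene (66–56); neither of those is wholly between the two dates.
The listed epochs lying completely between them are Lopingian — 1 in all.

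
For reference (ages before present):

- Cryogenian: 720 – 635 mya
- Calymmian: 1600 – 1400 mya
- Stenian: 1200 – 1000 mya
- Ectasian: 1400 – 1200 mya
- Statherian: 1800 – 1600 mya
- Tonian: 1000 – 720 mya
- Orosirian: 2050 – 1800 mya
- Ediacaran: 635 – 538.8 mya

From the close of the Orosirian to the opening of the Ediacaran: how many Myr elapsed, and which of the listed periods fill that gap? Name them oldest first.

1165 million years; Statherian, Calymmian, Ectasian, Stenian, Tonian, Cryogenian

End of Orosirian = 1800 Ma; start of Ediacaran = 635 Ma.
Gap = 1800 − 635 = 1165 Myr.
Periods wholly inside 1800–635 Ma: Statherian (1800–1600), Calymmian (1600–1400), Ectasian (1400–1200), Stenian (1200–1000), Tonian (1000–720), Cryogenian (720–635).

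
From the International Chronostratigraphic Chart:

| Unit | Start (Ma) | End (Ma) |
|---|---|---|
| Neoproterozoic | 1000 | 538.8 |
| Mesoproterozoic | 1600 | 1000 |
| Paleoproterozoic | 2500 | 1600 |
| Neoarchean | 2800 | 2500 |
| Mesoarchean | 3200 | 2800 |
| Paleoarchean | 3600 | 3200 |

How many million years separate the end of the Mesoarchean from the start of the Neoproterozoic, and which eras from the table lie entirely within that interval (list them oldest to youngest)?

The Mesoarchean closes at 2800 Ma and the Neoproterozoic opens at 1000 Ma, so the interval is 2800 − 1000 = 1800 Myr.
An era fits inside if it starts at or after 2800 Ma and ends at or before 1000 Ma; oldest first that gives Neoarchean, Paleoproterozoic, Mesoproterozoic.

1800 million years; Neoarchean, Paleoproterozoic, Mesoproterozoic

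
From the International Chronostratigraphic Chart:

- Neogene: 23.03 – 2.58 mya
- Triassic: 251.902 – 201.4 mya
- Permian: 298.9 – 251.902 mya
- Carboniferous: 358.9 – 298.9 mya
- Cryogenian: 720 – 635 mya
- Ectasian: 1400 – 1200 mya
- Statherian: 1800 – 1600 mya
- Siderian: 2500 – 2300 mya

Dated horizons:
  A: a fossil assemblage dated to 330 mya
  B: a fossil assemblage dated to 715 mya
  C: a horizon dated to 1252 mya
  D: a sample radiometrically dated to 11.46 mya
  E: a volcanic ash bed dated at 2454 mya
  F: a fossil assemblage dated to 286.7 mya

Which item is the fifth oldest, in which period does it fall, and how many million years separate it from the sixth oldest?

F, in the Permian; 275.24 million years to D

Larger Ma means older, so oldest first: E 2454 > C 1252 > B 715 > A 330 > F 286.7 > D 11.46.
Counting 5 along gives F (286.7 Ma); the excerpt puts that inside the Permian, 298.9–251.902 Ma.
Next in line is D (11.46 Ma), and 286.7 − 11.46 = 275.24 Myr.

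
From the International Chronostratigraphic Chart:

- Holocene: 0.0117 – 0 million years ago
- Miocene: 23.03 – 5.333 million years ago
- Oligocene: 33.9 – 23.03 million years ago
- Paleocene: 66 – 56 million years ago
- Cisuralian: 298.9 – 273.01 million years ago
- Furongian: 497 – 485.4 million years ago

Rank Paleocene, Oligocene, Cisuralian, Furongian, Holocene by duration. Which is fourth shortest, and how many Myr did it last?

Furongian, 11.6 million years

Start − end for each: Paleocene 66 − 56 = 10; Oligocene 33.9 − 23.03 = 10.87; Cisuralian 298.9 − 273.01 = 25.89; Furongian 497 − 485.4 = 11.6; Holocene 0.0117 − 0 = 0.0117.
Ranking these from shortest: Holocene < Paleocene < Oligocene < Furongian < Cisuralian.
Position 4 in that ranking is Furongian, which lasted 11.6 Myr.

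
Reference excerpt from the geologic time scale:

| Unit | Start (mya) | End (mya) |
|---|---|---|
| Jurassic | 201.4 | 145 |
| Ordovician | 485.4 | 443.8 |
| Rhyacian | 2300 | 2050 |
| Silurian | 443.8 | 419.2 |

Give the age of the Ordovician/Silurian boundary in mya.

443.8 mya

The Ordovician ends and the Silurian begins at 443.8 mya.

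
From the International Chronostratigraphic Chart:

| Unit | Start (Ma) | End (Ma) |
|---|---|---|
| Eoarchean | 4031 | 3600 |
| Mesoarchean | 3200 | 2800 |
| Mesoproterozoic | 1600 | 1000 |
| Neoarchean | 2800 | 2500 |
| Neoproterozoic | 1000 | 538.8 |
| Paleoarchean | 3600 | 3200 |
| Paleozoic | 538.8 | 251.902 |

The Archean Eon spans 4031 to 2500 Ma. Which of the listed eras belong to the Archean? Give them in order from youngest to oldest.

Neoarchean, Mesoarchean, Paleoarchean, Eoarchean

Eras with both bounds inside 4031–2500 Ma: Neoarchean (2800–2500), Mesoarchean (3200–2800), Paleoarchean (3600–3200), Eoarchean (4031–3600).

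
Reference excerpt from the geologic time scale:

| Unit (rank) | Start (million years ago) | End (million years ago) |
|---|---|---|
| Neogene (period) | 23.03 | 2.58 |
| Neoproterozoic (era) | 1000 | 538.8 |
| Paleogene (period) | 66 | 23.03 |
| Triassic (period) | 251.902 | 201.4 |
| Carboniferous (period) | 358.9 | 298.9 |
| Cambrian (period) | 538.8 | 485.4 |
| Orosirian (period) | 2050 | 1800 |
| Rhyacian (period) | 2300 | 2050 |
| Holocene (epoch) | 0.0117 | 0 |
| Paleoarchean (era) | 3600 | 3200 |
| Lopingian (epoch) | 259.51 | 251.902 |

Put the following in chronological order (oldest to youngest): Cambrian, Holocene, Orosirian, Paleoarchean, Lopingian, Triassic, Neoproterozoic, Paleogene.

Paleoarchean, Orosirian, Neoproterozoic, Cambrian, Lopingian, Triassic, Paleogene, Holocene

The oldest of these is Paleoarchean (starts 3600 Ma) and the youngest is Holocene (ends 0 Ma).
In between, by decreasing start age: Orosirian (2050), Neoproterozoic (1000), Cambrian (538.8), Lopingian (259.51), Triassic (251.902), Paleogene (66).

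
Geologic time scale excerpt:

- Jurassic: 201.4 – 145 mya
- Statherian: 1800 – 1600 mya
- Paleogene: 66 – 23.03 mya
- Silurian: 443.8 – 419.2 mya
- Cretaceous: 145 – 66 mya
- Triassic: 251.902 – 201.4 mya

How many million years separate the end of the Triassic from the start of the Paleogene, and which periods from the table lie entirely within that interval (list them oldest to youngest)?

The Triassic closes at 201.4 Ma and the Paleogene opens at 66 Ma, so the interval is 201.4 − 66 = 135.4 Myr.
A period fits inside if it starts at or after 201.4 Ma and ends at or before 66 Ma; oldest first that gives Jurassic, Cretaceous.

135.4 million years; Jurassic, Cretaceous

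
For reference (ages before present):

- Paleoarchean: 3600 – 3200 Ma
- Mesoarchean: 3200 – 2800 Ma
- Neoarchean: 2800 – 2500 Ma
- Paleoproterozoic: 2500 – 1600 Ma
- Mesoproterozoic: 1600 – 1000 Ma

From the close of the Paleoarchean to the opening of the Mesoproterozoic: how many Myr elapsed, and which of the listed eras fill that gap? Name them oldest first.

The Paleoarchean closes at 3200 Ma and the Mesoproterozoic opens at 1600 Ma, so the interval is 3200 − 1600 = 1600 Myr.
An era fits inside if it starts at or after 3200 Ma and ends at or before 1600 Ma; oldest first that gives Mesoarchean, Neoarchean, Paleoproterozoic.

1600 million years; Mesoarchean, Neoarchean, Paleoproterozoic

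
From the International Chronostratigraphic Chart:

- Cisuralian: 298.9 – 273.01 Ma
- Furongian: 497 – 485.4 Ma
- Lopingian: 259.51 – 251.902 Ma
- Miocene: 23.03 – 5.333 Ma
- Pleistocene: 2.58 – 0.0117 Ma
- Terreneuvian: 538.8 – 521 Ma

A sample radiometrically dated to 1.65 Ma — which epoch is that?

1.65 Ma lies between 2.58 and 0.0117 Ma, so it falls in the Pleistocene.

Pleistocene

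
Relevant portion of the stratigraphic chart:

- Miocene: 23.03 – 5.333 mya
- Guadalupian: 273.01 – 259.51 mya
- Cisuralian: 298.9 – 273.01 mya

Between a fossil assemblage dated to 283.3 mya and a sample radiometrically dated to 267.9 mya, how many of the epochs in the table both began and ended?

The older date is 283.3 Ma and the younger is 267.9 Ma.
No epoch both begins after 283.3 Ma and ends before 267.9 Ma, so the count is 0.

0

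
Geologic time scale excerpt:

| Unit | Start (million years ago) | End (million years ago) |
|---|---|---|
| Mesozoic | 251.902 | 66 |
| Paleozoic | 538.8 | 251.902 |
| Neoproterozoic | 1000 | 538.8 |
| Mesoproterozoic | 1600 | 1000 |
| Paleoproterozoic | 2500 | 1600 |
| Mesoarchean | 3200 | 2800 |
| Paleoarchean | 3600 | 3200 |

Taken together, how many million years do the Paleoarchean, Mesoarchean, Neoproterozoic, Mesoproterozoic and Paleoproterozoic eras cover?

2761.2 million years

Duration is start − end for each: (3600 − 3200) + (3200 − 2800) + (1000 − 538.8) + (1600 − 1000) + (2500 − 1600).
That is 400 + 400 + 461.2 + 600 + 900, which totals 2761.2 million years.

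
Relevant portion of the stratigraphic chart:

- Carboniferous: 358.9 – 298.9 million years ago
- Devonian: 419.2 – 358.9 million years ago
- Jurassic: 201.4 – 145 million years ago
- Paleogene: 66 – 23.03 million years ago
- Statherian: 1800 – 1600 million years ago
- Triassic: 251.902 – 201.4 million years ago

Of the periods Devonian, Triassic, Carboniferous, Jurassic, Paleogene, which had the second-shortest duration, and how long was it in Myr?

Durations: Devonian 60.3; Triassic 50.502; Carboniferous 60; Jurassic 56.4; Paleogene 42.97 Myr.
Sorted shortest-first: Paleogene (42.97), Triassic (50.502), Jurassic (56.4), Carboniferous (60), Devonian (60.3).
The second shortest is Triassic at 50.502 Myr.

Triassic, 50.502 million years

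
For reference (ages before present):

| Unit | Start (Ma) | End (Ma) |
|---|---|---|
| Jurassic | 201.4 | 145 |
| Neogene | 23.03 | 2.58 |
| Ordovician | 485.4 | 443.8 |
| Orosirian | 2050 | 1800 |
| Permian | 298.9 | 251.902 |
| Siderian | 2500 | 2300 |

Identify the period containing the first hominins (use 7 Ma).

7 Ma lies between 23.03 and 2.58 Ma, so it falls in the Neogene.

Neogene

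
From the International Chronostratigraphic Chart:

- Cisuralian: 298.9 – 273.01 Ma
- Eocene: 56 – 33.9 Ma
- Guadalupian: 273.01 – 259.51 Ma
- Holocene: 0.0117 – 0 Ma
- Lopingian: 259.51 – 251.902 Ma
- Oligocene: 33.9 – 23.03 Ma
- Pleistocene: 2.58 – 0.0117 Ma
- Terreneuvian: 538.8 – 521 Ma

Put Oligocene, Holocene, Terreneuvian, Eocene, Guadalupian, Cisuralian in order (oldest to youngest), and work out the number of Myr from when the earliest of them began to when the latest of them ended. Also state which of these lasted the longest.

From the excerpt: Oligocene 33.9–23.03; Holocene 0.0117–0; Terreneuvian 538.8–521; Eocene 56–33.9; Guadalupian 273.01–259.51; Cisuralian 298.9–273.01 (Ma).
Larger Ma is earlier, so the oldest is Terreneuvian and the youngest is Holocene; oldest to youngest: Terreneuvian, Cisuralian, Guadalupian, Eocene, Oligocene, Holocene.
Oldest start 538.8 minus youngest end 0 gives 538.8 Myr overall.
Individual lengths (start − end): Cisuralian 25.89; Eocene 22.1; Guadalupian 13.5; Oligocene 10.87; Terreneuvian 17.8; Holocene 0.0117. The largest is Cisuralian at 25.89 Myr.

Terreneuvian → Cisuralian → Guadalupian → Eocene → Oligocene → Holocene; total span 538.8 Myr; longest is Cisuralian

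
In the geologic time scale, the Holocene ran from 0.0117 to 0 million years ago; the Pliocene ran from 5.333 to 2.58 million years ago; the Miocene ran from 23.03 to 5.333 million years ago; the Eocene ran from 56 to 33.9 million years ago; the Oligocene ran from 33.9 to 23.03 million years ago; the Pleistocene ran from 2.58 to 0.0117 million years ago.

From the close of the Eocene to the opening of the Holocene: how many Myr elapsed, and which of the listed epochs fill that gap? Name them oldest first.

End of Eocene = 33.9 Ma; start of Holocene = 0.0117 Ma.
Gap = 33.9 − 0.0117 = 33.8883 Myr.
Epochs wholly inside 33.9–0.0117 Ma: Oligocene (33.9–23.03), Miocene (23.03–5.333), Pliocene (5.333–2.58), Pleistocene (2.58–0.0117).

33.8883 million years; Oligocene, Miocene, Pliocene, Pleistocene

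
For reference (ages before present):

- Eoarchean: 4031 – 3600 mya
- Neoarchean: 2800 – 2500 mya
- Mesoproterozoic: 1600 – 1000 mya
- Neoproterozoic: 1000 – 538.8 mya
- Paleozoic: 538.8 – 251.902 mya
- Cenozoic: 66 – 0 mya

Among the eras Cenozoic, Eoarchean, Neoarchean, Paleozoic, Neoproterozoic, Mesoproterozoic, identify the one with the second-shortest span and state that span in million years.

Durations: Cenozoic 66; Eoarchean 431; Neoarchean 300; Paleozoic 286.898; Neoproterozoic 461.2; Mesoproterozoic 600 Myr.
Sorted shortest-first: Cenozoic (66), Paleozoic (286.898), Neoarchean (300), Eoarchean (431), Neoproterozoic (461.2), Mesoproterozoic (600).
The second shortest is Paleozoic at 286.898 Myr.

Paleozoic, 286.898 million years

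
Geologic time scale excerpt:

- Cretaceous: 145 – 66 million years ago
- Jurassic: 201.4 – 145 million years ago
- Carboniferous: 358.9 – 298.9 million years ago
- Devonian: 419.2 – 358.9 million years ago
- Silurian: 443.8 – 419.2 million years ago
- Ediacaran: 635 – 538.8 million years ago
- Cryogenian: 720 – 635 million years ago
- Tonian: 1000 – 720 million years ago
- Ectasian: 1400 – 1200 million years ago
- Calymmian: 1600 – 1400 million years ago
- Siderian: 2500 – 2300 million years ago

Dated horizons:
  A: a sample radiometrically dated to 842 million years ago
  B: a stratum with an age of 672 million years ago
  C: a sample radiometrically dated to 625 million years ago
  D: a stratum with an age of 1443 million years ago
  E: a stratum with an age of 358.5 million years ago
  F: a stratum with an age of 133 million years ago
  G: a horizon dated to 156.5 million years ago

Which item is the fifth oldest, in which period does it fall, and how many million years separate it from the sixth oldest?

E, in the Carboniferous; 202 million years to G

Sorted oldest-first by Ma: D (1443), A (842), B (672), C (625), E (358.5), G (156.5), F (133).
The fifth oldest is E at 358.5 Ma, which lies in 358.9–298.9 Ma: the Carboniferous.
The sixth oldest is G at 156.5 Ma; separation = |358.5 − 156.5| = 202 Myr.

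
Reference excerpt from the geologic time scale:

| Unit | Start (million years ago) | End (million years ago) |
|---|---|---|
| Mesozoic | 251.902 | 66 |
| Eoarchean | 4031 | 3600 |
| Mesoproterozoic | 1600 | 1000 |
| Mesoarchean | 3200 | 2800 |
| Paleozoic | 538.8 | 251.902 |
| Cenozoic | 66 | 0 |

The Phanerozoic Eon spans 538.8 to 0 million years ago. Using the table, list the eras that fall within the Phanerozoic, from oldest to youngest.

Paleozoic, Mesozoic, Cenozoic

Eras with both bounds inside 538.8–0 Ma: Paleozoic (538.8–251.902), Mesozoic (251.902–66), Cenozoic (66–0).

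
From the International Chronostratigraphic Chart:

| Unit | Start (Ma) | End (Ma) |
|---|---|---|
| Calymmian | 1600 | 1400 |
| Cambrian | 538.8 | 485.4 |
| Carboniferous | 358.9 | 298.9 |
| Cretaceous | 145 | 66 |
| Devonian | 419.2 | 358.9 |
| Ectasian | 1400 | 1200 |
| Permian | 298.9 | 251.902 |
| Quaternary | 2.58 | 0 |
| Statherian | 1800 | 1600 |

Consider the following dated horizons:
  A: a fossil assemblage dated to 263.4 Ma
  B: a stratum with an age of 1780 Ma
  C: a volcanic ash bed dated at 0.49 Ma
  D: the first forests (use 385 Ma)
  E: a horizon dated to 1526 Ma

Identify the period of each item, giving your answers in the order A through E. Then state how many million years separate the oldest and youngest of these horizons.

Match each age against the start–end ranges in the excerpt: A = 263.4 Ma → Permian (298.9–251.902); B = 1780 Ma → Statherian (1800–1600); C = 0.49 Ma → Quaternary (2.58–0); D = 385 Ma → Devonian (419.2–358.9); E = 1526 Ma → Calymmian (1600–1400).
The largest age is 1780 Ma and the smallest is 0.49 Ma; their difference is 1779.51 Myr.

A — Permian; B — Statherian; C — Quaternary; D — Devonian; E — Calymmian; span 1779.51 million years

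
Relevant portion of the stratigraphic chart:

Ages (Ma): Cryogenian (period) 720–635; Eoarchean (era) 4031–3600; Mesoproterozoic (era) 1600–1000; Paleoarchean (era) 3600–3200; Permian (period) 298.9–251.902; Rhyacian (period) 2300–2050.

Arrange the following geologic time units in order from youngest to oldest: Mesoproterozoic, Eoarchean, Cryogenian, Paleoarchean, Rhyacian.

Sorting by start age (ascending Ma, since larger Ma = older): Cryogenian start 720, Mesoproterozoic start 1600, Rhyacian start 2300, Paleoarchean start 3600, Eoarchean start 4031.

Cryogenian, then Mesoproterozoic, then Rhyacian, then Paleoarchean, then Eoarchean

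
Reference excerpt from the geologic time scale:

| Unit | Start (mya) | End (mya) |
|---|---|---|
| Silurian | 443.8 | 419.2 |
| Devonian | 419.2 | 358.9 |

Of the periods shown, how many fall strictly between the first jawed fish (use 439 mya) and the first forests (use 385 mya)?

0

Checking each listed span, none has both start < 439 Ma and end > 385 Ma — every period straddles one of the two dates or lies outside them — so the count is 0.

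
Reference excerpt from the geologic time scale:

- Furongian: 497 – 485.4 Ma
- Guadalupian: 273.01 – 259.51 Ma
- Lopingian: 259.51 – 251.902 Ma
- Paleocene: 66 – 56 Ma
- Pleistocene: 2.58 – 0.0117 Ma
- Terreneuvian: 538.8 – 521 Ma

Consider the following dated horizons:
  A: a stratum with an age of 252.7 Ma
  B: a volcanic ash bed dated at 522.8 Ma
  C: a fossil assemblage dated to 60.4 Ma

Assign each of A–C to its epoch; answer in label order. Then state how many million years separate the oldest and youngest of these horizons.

A — Lopingian; B — Terreneuvian; C — Paleocene; span 462.4 million years

Match each age against the start–end ranges in the excerpt: A = 252.7 Ma → Lopingian (259.51–251.902); B = 522.8 Ma → Terreneuvian (538.8–521); C = 60.4 Ma → Paleocene (66–56).
The largest age is 522.8 Ma and the smallest is 60.4 Ma; their difference is 462.4 Myr.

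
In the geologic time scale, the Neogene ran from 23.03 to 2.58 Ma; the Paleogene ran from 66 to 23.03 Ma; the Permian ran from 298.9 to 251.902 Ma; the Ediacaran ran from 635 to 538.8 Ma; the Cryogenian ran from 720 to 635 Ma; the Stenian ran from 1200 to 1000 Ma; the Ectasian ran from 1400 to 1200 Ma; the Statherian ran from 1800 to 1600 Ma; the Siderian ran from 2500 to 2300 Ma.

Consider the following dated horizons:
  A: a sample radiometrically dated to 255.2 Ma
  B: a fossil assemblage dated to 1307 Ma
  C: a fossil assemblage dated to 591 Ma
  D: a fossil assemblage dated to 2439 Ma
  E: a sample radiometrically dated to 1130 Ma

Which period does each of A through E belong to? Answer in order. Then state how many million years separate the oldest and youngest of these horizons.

A — Permian; B — Ectasian; C — Ediacaran; D — Siderian; E — Stenian; span 2183.8 million years

Match each age against the start–end ranges in the excerpt: A = 255.2 Ma → Permian (298.9–251.902); B = 1307 Ma → Ectasian (1400–1200); C = 591 Ma → Ediacaran (635–538.8); D = 2439 Ma → Siderian (2500–2300); E = 1130 Ma → Stenian (1200–1000).
The largest age is 2439 Ma and the smallest is 255.2 Ma; their difference is 2183.8 Myr.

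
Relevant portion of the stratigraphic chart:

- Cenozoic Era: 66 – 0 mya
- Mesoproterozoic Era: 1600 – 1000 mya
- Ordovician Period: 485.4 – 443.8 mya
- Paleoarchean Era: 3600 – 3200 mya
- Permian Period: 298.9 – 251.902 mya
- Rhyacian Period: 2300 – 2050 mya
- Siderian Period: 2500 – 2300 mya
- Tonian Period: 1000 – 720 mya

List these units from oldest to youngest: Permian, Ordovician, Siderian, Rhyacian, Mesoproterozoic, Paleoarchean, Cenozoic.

Read off each span (Ma): Permian 298.9–251.902; Ordovician 485.4–443.8; Siderian 2500–2300; Rhyacian 2300–2050; Mesoproterozoic 1600–1000; Paleoarchean 3600–3200; Cenozoic 66–0.
Larger Ma is older, so oldest→youngest is Paleoarchean, Siderian, Rhyacian, Mesoproterozoic, Ordovician, Permian, Cenozoic.

Paleoarchean, Siderian, Rhyacian, Mesoproterozoic, Ordovician, Permian, Cenozoic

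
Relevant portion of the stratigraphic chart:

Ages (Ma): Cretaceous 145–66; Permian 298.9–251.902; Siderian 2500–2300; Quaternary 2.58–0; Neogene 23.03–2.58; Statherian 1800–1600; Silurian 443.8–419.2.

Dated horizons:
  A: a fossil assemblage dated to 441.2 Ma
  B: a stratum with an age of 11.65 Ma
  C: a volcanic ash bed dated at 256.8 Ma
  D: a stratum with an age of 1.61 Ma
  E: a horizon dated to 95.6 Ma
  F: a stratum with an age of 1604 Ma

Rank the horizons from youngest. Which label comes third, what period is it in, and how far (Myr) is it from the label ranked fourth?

Smaller Ma means younger, so youngest first: D 1.61 < B 11.65 < E 95.6 < C 256.8 < A 441.2 < F 1604.
Counting 3 along gives E (95.6 Ma); the excerpt puts that inside the Cretaceous, 145–66 Ma.
Next in line is C (256.8 Ma), and 256.8 − 95.6 = 161.2 Myr.

E, in the Cretaceous; 161.2 million years to C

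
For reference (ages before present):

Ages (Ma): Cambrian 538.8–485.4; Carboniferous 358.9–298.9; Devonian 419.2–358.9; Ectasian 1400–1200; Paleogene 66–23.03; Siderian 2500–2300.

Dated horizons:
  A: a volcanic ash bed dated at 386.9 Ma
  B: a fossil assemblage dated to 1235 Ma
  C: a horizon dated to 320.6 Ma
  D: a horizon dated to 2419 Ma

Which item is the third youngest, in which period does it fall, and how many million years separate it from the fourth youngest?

Smaller Ma means younger, so youngest first: C 320.6 < A 386.9 < B 1235 < D 2419.
Counting 3 along gives B (1235 Ma); the excerpt puts that inside the Ectasian, 1400–1200 Ma.
Next in line is D (2419 Ma), and 2419 − 1235 = 1184 Myr.

B, in the Ectasian; 1184 million years to D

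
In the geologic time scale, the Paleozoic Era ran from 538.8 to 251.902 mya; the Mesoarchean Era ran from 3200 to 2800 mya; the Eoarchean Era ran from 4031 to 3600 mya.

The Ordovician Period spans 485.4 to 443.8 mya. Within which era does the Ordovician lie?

The Ordovician (485.4–443.8 Ma) lies entirely within 538.8–251.902 Ma, the Paleozoic Era.

Paleozoic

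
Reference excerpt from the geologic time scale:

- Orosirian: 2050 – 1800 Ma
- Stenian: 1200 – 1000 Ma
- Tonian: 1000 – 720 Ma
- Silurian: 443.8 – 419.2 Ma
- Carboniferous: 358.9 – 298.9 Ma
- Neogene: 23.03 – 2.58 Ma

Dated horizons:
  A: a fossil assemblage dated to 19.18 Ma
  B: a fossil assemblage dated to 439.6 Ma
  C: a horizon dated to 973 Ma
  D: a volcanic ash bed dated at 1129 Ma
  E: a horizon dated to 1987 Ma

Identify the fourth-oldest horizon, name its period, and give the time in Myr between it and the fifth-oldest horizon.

Sorted oldest-first by Ma: E (1987), D (1129), C (973), B (439.6), A (19.18).
The fourth oldest is B at 439.6 Ma, which lies in 443.8–419.2 Ma: the Silurian.
The fifth oldest is A at 19.18 Ma; separation = |439.6 − 19.18| = 420.42 Myr.

B, in the Silurian; 420.42 million years to A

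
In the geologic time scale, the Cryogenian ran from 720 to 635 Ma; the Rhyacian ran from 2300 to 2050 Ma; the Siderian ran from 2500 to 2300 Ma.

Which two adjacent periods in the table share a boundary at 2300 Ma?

Siderian and Rhyacian

The Siderian ends at 2300 Ma and the Rhyacian begins at 2300 Ma, so they share that boundary.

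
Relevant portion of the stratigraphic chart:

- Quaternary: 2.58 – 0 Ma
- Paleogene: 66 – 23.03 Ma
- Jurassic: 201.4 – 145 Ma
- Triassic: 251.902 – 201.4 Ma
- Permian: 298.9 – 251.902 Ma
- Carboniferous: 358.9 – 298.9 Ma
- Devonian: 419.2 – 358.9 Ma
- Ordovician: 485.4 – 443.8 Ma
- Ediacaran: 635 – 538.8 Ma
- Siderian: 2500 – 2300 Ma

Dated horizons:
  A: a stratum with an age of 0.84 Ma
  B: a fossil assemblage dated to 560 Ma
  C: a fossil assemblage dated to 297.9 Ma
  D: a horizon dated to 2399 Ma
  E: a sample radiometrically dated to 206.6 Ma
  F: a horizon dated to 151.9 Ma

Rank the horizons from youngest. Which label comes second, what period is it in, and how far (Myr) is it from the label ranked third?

Smaller Ma means younger, so youngest first: A 0.84 < F 151.9 < E 206.6 < C 297.9 < B 560 < D 2399.
Counting 2 along gives F (151.9 Ma); the excerpt puts that inside the Jurassic, 201.4–145 Ma.
Next in line is E (206.6 Ma), and 206.6 − 151.9 = 54.7 Myr.

F, in the Jurassic; 54.7 million years to E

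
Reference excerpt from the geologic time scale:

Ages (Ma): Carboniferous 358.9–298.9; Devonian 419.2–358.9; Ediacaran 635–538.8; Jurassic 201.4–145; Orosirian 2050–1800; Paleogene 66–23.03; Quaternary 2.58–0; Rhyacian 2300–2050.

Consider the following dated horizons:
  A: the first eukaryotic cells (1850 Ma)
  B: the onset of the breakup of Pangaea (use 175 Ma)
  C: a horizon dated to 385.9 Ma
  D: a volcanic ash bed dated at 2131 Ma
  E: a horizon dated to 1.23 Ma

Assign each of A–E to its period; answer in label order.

A: 1850 Ma lies in 2050–1800 Ma, so Orosirian.
B: 175 Ma lies in 201.4–145 Ma, so Jurassic.
C: 385.9 Ma lies in 419.2–358.9 Ma, so Devonian.
D: 2131 Ma lies in 2300–2050 Ma, so Rhyacian.
E: 1.23 Ma lies in 2.58–0 Ma, so Quaternary.

A — Orosirian; B — Jurassic; C — Devonian; D — Rhyacian; E — Quaternary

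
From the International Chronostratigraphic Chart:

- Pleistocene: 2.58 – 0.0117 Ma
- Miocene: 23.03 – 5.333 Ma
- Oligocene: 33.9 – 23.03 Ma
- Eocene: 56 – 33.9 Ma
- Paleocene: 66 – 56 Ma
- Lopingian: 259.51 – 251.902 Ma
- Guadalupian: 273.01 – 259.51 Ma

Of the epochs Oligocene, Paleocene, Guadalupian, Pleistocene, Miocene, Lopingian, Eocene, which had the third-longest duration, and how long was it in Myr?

Durations: Oligocene 10.87; Paleocene 10; Guadalupian 13.5; Pleistocene 2.5683; Miocene 17.697; Lopingian 7.608; Eocene 22.1 Myr.
Sorted longest-first: Eocene (22.1), Miocene (17.697), Guadalupian (13.5), Oligocene (10.87), Paleocene (10), Lopingian (7.608), Pleistocene (2.5683).
The third longest is Guadalupian at 13.5 Myr.

Guadalupian, 13.5 million years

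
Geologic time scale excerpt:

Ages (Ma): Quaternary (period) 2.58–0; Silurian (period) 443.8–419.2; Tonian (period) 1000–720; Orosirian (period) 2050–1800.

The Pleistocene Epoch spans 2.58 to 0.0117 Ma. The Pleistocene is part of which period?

Quaternary

The Pleistocene (2.58–0.0117 Ma) lies entirely within 2.58–0 Ma, the Quaternary Period.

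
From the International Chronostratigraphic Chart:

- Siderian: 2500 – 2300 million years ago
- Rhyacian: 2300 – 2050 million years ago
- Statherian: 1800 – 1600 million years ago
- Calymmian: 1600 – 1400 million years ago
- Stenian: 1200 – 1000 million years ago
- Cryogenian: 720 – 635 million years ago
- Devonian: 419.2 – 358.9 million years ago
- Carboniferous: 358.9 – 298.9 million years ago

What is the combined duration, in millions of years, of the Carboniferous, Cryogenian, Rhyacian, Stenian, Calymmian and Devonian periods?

Duration is start − end for each: (358.9 − 298.9) + (720 − 635) + (2300 − 2050) + (1200 − 1000) + (1600 − 1400) + (419.2 − 358.9).
That is 60 + 85 + 250 + 200 + 200 + 60.3, which totals 855.3 million years.

855.3 million years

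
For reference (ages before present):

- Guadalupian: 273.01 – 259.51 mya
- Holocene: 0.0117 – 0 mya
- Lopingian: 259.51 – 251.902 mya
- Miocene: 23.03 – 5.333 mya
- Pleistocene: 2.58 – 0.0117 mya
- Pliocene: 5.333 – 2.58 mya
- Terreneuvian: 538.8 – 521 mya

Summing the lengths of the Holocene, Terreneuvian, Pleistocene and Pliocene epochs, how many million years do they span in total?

Duration is start − end for each: (0.0117 − 0) + (538.8 − 521) + (2.58 − 0.0117) + (5.333 − 2.58).
That is 0.0117 + 17.8 + 2.5683 + 2.753, which totals 23.133 million years.

23.133 million years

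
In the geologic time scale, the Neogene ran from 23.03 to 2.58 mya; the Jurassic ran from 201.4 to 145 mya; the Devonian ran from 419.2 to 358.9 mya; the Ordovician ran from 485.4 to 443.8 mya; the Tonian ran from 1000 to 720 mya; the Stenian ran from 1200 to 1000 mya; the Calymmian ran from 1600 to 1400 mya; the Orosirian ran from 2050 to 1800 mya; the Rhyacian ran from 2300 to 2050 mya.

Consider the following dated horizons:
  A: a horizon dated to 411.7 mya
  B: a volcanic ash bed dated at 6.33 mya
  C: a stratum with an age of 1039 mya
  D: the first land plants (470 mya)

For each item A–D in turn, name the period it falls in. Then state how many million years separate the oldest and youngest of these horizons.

A — Devonian; B — Neogene; C — Stenian; D — Ordovician; span 1032.67 million years

A: 411.7 Ma lies in 419.2–358.9 Ma, so Devonian.
B: 6.33 Ma lies in 23.03–2.58 Ma, so Neogene.
C: 1039 Ma lies in 1200–1000 Ma, so Stenian.
D: 470 Ma lies in 485.4–443.8 Ma, so Ordovician.
Oldest = 1039 Ma, youngest = 6.33 Ma → span 1032.67 Myr.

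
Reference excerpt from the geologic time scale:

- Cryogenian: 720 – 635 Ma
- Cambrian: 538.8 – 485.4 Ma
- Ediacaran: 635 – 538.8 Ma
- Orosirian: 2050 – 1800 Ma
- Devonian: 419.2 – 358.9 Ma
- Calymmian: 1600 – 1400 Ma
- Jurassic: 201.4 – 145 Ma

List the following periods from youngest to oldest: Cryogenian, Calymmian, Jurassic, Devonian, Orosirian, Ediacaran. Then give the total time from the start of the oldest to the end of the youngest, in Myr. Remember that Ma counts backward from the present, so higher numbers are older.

Start ages (Ma): Orosirian 2050, Calymmian 1600, Cryogenian 720, Ediacaran 635, Devonian 419.2, Jurassic 201.4.
Ordered youngest to oldest: Jurassic, Devonian, Ediacaran, Cryogenian, Calymmian, Orosirian.
Span = 2050 − 145 = 1905 Myr.

Jurassic → Devonian → Ediacaran → Cryogenian → Calymmian → Orosirian; total span 1905 Myr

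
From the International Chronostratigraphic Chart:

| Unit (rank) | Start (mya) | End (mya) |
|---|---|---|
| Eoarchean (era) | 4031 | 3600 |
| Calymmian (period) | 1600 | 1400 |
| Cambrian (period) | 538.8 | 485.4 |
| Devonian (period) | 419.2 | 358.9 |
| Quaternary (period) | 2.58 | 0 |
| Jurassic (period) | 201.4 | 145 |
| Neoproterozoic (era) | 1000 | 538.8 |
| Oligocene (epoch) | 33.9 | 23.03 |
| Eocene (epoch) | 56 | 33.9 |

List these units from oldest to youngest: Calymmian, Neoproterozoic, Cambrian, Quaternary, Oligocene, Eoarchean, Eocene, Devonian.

Sorting by start age (descending Ma, since larger Ma = older): Eoarchean start 4031, Calymmian start 1600, Neoproterozoic start 1000, Cambrian start 538.8, Devonian start 419.2, Eocene start 56, Oligocene start 33.9, Quaternary start 2.58.

Eoarchean, Calymmian, Neoproterozoic, Cambrian, Devonian, Eocene, Oligocene, Quaternary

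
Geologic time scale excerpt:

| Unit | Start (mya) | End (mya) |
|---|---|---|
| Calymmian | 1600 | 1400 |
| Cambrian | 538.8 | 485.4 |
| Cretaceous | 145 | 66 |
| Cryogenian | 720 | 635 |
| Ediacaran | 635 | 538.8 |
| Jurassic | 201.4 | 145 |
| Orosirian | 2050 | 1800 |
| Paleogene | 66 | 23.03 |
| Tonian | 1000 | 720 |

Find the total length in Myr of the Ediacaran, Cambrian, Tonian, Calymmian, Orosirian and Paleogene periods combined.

Duration is start − end for each: (635 − 538.8) + (538.8 − 485.4) + (1000 − 720) + (1600 − 1400) + (2050 − 1800) + (66 − 23.03).
That is 96.2 + 53.4 + 280 + 200 + 250 + 42.97, which totals 922.57 million years.

922.57 million years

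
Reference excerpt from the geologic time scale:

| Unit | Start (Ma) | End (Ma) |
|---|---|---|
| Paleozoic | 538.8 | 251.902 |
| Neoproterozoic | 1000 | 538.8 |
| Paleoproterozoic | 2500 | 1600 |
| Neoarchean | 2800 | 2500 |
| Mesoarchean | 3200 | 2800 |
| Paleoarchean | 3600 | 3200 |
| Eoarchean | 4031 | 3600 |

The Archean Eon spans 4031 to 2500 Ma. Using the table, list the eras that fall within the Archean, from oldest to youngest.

Eoarchean, Paleoarchean, Mesoarchean, Neoarchean

Eras with both bounds inside 4031–2500 Ma: Eoarchean (4031–3600), Paleoarchean (3600–3200), Mesoarchean (3200–2800), Neoarchean (2800–2500).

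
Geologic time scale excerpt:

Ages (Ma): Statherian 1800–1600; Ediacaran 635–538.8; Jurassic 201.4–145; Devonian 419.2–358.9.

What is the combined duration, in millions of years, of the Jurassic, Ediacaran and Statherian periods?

352.6 million years

Duration is start − end for each: (201.4 − 145) + (635 − 538.8) + (1800 − 1600).
That is 56.4 + 96.2 + 200, which totals 352.6 million years.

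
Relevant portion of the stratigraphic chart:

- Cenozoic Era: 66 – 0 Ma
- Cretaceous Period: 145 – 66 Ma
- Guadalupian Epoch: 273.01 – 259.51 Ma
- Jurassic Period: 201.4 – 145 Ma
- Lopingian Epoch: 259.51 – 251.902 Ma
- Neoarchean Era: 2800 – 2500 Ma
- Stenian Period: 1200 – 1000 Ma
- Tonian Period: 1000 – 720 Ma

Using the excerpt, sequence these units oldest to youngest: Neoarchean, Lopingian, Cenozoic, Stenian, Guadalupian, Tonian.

The oldest of these is Neoarchean (starts 2800 Ma) and the youngest is Cenozoic (ends 0 Ma).
In between, by decreasing start age: Stenian (1200), Tonian (1000), Guadalupian (273.01), Lopingian (259.51).

Neoarchean, Stenian, Tonian, Guadalupian, Lopingian, Cenozoic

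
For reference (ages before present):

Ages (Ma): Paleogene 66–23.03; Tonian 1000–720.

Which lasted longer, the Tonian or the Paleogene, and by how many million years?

Tonian: 1000 − 720 = 280 Myr.
Paleogene: 66 − 23.03 = 42.97 Myr.
Difference: 280 − 42.97 = 237.03 Myr, so the Tonian was longer.

Tonian, by 237.03 million years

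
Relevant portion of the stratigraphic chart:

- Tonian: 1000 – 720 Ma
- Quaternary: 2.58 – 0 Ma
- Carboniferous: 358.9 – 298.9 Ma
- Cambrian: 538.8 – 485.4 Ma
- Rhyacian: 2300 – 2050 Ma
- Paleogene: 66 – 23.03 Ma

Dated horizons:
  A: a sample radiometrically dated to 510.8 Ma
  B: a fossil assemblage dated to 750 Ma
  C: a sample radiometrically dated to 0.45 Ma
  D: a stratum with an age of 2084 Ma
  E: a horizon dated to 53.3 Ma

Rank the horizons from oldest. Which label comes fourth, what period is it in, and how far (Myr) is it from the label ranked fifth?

E, in the Paleogene; 52.85 million years to C

Sorted oldest-first by Ma: D (2084), B (750), A (510.8), E (53.3), C (0.45).
The fourth oldest is E at 53.3 Ma, which lies in 66–23.03 Ma: the Paleogene.
The fifth oldest is C at 0.45 Ma; separation = |53.3 − 0.45| = 52.85 Myr.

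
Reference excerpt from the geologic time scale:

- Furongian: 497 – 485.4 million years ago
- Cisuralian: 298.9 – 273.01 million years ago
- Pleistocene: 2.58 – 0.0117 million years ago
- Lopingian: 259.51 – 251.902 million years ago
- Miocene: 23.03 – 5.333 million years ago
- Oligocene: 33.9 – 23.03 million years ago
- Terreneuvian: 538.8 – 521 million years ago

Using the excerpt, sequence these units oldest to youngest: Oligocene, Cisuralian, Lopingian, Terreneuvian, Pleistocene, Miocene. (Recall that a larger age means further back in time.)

Terreneuvian → Cisuralian → Lopingian → Oligocene → Miocene → Pleistocene

The oldest of these is Terreneuvian (starts 538.8 Ma) and the youngest is Pleistocene (ends 0.0117 Ma).
In between, by decreasing start age: Cisuralian (298.9), Lopingian (259.51), Oligocene (33.9), Miocene (23.03).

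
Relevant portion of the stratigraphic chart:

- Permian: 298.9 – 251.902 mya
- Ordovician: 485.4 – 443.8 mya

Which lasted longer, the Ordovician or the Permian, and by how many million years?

Permian, by 5.398 million years

Ordovician: 485.4 − 443.8 = 41.6 Myr.
Permian: 298.9 − 251.902 = 46.998 Myr.
Difference: 46.998 − 41.6 = 5.398 Myr, so the Permian was longer.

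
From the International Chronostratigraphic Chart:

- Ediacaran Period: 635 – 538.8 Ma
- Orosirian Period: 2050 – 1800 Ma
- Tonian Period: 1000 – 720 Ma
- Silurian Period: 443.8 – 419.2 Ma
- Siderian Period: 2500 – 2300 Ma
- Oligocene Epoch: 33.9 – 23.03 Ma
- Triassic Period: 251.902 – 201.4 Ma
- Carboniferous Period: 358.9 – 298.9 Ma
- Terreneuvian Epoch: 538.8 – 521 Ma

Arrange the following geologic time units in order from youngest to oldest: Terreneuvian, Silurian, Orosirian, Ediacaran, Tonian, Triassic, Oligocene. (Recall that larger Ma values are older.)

Read off each span (Ma): Terreneuvian 538.8–521; Silurian 443.8–419.2; Orosirian 2050–1800; Ediacaran 635–538.8; Tonian 1000–720; Triassic 251.902–201.4; Oligocene 33.9–23.03.
Larger Ma is older, so oldest→youngest is Orosirian, Tonian, Ediacaran, Terreneuvian, Silurian, Triassic, Oligocene; reverse it for youngest→oldest.

Oligocene, then Triassic, then Silurian, then Terreneuvian, then Ediacaran, then Tonian, then Orosirian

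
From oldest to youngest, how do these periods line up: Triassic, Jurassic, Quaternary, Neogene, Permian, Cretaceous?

Permian, then Triassic, then Jurassic, then Cretaceous, then Neogene, then Quaternary

Group by era (each group listed oldest first) — Paleozoic: Permian; Mesozoic: Triassic, Jurassic, Cretaceous; Cenozoic: Neogene, Quaternary. The eras run Paleozoic → Mesozoic → Cenozoic. Concatenating the groups in that era order gives oldest to youngest directly.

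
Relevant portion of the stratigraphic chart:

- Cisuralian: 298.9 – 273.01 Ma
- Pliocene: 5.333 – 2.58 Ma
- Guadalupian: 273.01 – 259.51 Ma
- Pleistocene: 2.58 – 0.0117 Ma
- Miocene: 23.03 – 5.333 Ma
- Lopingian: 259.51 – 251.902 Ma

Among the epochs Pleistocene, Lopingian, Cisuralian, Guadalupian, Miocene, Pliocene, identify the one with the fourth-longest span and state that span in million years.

Lopingian, 7.608 million years

Start − end for each: Pleistocene 2.58 − 0.0117 = 2.5683; Lopingian 259.51 − 251.902 = 7.608; Cisuralian 298.9 − 273.01 = 25.89; Guadalupian 273.01 − 259.51 = 13.5; Miocene 23.03 − 5.333 = 17.697; Pliocene 5.333 − 2.58 = 2.753.
Ranking these from longest: Cisuralian > Miocene > Guadalupian > Lopingian > Pliocene > Pleistocene.
Position 4 in that ranking is Lopingian, which lasted 7.608 Myr.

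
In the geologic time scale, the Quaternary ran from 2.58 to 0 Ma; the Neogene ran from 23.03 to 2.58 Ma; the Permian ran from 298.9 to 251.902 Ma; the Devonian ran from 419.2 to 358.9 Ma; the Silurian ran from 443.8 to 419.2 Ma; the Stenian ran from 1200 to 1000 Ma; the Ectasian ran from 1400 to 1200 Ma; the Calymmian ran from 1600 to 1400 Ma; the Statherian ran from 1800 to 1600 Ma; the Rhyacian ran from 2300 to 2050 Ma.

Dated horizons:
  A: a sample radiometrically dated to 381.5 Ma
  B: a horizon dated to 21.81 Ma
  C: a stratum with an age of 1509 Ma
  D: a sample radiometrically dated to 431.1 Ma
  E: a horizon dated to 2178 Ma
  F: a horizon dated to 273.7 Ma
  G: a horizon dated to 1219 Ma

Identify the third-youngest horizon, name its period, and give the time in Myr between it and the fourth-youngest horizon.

A, in the Devonian; 49.6 million years to D

Smaller Ma means younger, so youngest first: B 21.81 < F 273.7 < A 381.5 < D 431.1 < G 1219 < C 1509 < E 2178.
Counting 3 along gives A (381.5 Ma); the excerpt puts that inside the Devonian, 419.2–358.9 Ma.
Next in line is D (431.1 Ma), and 431.1 − 381.5 = 49.6 Myr.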